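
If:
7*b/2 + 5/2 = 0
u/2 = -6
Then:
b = -5/7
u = -12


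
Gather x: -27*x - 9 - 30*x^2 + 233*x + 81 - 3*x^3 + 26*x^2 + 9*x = -3*x^3 - 4*x^2 + 215*x + 72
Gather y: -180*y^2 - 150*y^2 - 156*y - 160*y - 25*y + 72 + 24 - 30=-330*y^2 - 341*y + 66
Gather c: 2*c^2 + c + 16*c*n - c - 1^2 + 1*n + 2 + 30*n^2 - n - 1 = 2*c^2 + 16*c*n + 30*n^2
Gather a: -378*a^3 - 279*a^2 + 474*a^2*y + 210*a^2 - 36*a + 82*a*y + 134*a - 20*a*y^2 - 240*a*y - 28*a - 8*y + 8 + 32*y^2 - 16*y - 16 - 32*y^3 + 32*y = -378*a^3 + a^2*(474*y - 69) + a*(-20*y^2 - 158*y + 70) - 32*y^3 + 32*y^2 + 8*y - 8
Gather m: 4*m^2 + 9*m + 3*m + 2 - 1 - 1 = 4*m^2 + 12*m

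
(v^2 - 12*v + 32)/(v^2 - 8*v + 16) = (v - 8)/(v - 4)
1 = 1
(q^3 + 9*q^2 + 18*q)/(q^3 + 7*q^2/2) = 2*(q^2 + 9*q + 18)/(q*(2*q + 7))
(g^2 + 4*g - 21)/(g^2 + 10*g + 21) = (g - 3)/(g + 3)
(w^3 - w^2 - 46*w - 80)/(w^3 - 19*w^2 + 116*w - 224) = (w^2 + 7*w + 10)/(w^2 - 11*w + 28)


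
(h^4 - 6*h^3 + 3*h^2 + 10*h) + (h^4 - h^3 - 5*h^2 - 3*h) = 2*h^4 - 7*h^3 - 2*h^2 + 7*h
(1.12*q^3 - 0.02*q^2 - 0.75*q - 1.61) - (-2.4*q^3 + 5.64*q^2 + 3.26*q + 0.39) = 3.52*q^3 - 5.66*q^2 - 4.01*q - 2.0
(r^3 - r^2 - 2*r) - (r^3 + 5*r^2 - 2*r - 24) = 24 - 6*r^2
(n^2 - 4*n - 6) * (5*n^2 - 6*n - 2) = 5*n^4 - 26*n^3 - 8*n^2 + 44*n + 12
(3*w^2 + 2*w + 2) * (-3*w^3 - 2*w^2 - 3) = -9*w^5 - 12*w^4 - 10*w^3 - 13*w^2 - 6*w - 6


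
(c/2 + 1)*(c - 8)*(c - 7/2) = c^3/2 - 19*c^2/4 + 5*c/2 + 28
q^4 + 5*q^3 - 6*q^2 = q^2*(q - 1)*(q + 6)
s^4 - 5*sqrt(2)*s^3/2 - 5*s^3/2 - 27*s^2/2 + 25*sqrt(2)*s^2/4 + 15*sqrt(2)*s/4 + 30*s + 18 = (s - 3)*(s + 1/2)*(s - 4*sqrt(2))*(s + 3*sqrt(2)/2)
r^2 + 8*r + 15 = (r + 3)*(r + 5)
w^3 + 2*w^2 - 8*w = w*(w - 2)*(w + 4)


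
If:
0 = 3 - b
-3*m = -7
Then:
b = 3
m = 7/3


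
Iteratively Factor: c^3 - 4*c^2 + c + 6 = (c - 3)*(c^2 - c - 2) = (c - 3)*(c - 2)*(c + 1)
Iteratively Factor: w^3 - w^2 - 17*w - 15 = (w + 3)*(w^2 - 4*w - 5) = (w + 1)*(w + 3)*(w - 5)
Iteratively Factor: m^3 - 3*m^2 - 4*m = (m)*(m^2 - 3*m - 4) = m*(m + 1)*(m - 4)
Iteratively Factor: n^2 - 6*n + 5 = (n - 5)*(n - 1)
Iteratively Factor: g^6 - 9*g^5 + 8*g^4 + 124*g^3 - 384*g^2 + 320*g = (g + 4)*(g^5 - 13*g^4 + 60*g^3 - 116*g^2 + 80*g) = (g - 4)*(g + 4)*(g^4 - 9*g^3 + 24*g^2 - 20*g) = (g - 4)*(g - 2)*(g + 4)*(g^3 - 7*g^2 + 10*g) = g*(g - 4)*(g - 2)*(g + 4)*(g^2 - 7*g + 10) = g*(g - 4)*(g - 2)^2*(g + 4)*(g - 5)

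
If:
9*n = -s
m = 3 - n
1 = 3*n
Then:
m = 8/3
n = 1/3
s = -3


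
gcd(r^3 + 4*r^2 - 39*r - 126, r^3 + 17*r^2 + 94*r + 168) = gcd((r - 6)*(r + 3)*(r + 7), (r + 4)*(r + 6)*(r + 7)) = r + 7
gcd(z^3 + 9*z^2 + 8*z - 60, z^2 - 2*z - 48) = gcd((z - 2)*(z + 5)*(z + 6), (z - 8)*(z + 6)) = z + 6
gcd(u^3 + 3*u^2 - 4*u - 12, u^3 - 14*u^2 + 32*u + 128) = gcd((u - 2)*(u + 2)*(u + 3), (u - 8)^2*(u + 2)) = u + 2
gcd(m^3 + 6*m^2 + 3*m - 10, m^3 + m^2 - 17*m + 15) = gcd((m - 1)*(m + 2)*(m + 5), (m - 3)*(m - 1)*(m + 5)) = m^2 + 4*m - 5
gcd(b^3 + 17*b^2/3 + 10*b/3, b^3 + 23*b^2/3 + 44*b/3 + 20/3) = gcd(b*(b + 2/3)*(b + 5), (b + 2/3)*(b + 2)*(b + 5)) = b^2 + 17*b/3 + 10/3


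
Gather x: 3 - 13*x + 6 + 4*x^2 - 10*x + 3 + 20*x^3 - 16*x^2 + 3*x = 20*x^3 - 12*x^2 - 20*x + 12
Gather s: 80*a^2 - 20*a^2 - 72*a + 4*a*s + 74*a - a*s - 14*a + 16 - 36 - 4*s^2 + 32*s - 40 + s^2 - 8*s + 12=60*a^2 - 12*a - 3*s^2 + s*(3*a + 24) - 48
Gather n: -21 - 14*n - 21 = -14*n - 42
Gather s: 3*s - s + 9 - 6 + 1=2*s + 4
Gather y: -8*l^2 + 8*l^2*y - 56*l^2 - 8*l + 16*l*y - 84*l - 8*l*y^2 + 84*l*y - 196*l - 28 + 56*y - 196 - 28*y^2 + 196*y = -64*l^2 - 288*l + y^2*(-8*l - 28) + y*(8*l^2 + 100*l + 252) - 224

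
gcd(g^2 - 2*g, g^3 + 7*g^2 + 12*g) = g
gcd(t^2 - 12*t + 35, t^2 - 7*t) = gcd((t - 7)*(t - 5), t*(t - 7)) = t - 7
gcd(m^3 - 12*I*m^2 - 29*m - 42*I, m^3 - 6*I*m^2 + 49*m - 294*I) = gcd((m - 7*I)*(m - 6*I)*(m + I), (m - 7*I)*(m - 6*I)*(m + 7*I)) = m^2 - 13*I*m - 42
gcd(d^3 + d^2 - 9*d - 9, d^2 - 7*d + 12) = d - 3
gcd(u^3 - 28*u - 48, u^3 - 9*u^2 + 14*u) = 1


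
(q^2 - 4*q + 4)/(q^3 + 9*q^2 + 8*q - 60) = (q - 2)/(q^2 + 11*q + 30)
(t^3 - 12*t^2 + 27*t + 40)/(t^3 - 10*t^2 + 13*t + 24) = (t - 5)/(t - 3)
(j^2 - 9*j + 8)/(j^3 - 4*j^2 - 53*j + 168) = (j - 1)/(j^2 + 4*j - 21)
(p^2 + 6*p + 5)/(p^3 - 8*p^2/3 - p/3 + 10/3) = 3*(p + 5)/(3*p^2 - 11*p + 10)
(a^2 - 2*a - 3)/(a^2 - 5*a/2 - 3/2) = 2*(a + 1)/(2*a + 1)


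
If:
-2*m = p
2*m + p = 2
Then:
No Solution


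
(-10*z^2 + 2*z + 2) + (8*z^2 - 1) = -2*z^2 + 2*z + 1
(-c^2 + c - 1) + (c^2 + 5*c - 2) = 6*c - 3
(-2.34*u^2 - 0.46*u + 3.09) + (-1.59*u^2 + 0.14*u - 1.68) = -3.93*u^2 - 0.32*u + 1.41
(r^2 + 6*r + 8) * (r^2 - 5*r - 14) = r^4 + r^3 - 36*r^2 - 124*r - 112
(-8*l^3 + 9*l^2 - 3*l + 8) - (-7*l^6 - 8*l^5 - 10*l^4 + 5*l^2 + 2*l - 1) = 7*l^6 + 8*l^5 + 10*l^4 - 8*l^3 + 4*l^2 - 5*l + 9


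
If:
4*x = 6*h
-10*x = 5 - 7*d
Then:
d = 10*x/7 + 5/7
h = 2*x/3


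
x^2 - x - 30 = (x - 6)*(x + 5)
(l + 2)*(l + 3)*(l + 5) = l^3 + 10*l^2 + 31*l + 30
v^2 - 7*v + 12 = (v - 4)*(v - 3)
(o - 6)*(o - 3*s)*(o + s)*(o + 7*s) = o^4 + 5*o^3*s - 6*o^3 - 17*o^2*s^2 - 30*o^2*s - 21*o*s^3 + 102*o*s^2 + 126*s^3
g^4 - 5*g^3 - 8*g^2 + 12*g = g*(g - 6)*(g - 1)*(g + 2)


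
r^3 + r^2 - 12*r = r*(r - 3)*(r + 4)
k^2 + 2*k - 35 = (k - 5)*(k + 7)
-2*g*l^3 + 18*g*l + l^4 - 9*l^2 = l*(-2*g + l)*(l - 3)*(l + 3)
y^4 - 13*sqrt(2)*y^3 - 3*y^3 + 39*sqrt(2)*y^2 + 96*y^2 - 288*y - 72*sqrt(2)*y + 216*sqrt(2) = (y - 3)*(y - 6*sqrt(2))^2*(y - sqrt(2))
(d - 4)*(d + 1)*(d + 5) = d^3 + 2*d^2 - 19*d - 20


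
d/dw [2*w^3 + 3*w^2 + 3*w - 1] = 6*w^2 + 6*w + 3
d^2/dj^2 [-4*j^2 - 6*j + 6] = -8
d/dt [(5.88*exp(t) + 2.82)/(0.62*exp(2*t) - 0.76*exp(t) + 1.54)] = (-3.6456*exp(2*t) - 3.4968*exp(t) + 11.1984)*exp(t)/(0.3844*exp(4*t) - 0.9424*exp(3*t) + 2.4872*exp(2*t) - 2.3408*exp(t) + 2.3716)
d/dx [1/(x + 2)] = -1/(x + 2)^2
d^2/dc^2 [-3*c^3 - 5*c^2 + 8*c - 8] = -18*c - 10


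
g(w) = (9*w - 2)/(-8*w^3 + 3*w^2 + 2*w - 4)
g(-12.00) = -0.00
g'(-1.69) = -0.61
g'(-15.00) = 0.00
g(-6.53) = -0.03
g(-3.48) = -0.09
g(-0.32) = 1.20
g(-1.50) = -0.58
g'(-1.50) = -0.98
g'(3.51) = 0.06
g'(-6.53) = -0.01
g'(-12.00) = 0.00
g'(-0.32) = -2.91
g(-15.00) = 0.00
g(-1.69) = -0.43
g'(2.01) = 0.31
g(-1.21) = -1.06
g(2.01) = -0.30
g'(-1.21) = -2.79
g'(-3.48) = -0.05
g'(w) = (9*w - 2)*(24*w^2 - 6*w - 2)/(-8*w^3 + 3*w^2 + 2*w - 4)^2 + 9/(-8*w^3 + 3*w^2 + 2*w - 4)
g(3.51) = -0.10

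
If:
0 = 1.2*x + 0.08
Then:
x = -0.07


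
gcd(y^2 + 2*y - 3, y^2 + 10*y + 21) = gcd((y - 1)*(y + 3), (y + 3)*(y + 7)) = y + 3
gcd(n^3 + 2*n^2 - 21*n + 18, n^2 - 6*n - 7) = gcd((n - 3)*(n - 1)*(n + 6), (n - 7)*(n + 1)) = 1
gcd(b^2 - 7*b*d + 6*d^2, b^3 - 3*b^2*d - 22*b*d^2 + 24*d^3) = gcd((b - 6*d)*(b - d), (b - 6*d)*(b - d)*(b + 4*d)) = b^2 - 7*b*d + 6*d^2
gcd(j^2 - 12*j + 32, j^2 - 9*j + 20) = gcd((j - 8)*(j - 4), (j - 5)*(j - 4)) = j - 4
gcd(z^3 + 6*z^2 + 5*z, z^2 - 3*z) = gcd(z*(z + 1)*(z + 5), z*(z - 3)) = z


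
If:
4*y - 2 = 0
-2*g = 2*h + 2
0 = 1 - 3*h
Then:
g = -4/3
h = 1/3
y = 1/2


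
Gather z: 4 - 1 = 3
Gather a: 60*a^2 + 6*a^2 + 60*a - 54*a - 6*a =66*a^2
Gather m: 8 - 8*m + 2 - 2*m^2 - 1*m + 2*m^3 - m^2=2*m^3 - 3*m^2 - 9*m + 10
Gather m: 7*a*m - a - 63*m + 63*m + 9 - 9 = 7*a*m - a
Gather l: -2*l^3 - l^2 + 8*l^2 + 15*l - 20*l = -2*l^3 + 7*l^2 - 5*l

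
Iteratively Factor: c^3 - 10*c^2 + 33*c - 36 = (c - 3)*(c^2 - 7*c + 12) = (c - 4)*(c - 3)*(c - 3)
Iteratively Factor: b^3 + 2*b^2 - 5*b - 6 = (b + 3)*(b^2 - b - 2) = (b + 1)*(b + 3)*(b - 2)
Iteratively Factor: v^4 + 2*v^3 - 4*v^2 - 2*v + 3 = (v - 1)*(v^3 + 3*v^2 - v - 3) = (v - 1)*(v + 1)*(v^2 + 2*v - 3) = (v - 1)^2*(v + 1)*(v + 3)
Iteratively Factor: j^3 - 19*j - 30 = (j + 3)*(j^2 - 3*j - 10) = (j + 2)*(j + 3)*(j - 5)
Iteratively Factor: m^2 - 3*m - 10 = (m + 2)*(m - 5)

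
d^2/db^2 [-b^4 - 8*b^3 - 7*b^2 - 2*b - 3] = -12*b^2 - 48*b - 14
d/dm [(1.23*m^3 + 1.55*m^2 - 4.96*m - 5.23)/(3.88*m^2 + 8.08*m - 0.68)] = (4.7724*m^4 + 19.8768*m^3 + 29.2596*m^2 + 38.4768*m + 45.6312)/(15.0544*m^4 + 62.7008*m^3 + 60.0096*m^2 - 10.9888*m + 0.4624)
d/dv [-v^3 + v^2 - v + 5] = -3*v^2 + 2*v - 1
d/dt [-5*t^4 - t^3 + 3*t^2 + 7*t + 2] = -20*t^3 - 3*t^2 + 6*t + 7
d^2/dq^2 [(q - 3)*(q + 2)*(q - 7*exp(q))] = -7*q^2*exp(q) - 21*q*exp(q) + 6*q + 42*exp(q) - 2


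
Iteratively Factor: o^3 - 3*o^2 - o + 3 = (o - 3)*(o^2 - 1) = (o - 3)*(o + 1)*(o - 1)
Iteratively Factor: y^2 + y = (y)*(y + 1)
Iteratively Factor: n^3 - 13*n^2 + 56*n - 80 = (n - 4)*(n^2 - 9*n + 20) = (n - 4)^2*(n - 5)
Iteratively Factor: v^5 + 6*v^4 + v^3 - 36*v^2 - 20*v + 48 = (v - 1)*(v^4 + 7*v^3 + 8*v^2 - 28*v - 48) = (v - 2)*(v - 1)*(v^3 + 9*v^2 + 26*v + 24) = (v - 2)*(v - 1)*(v + 3)*(v^2 + 6*v + 8) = (v - 2)*(v - 1)*(v + 2)*(v + 3)*(v + 4)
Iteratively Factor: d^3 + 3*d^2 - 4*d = (d + 4)*(d^2 - d) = (d - 1)*(d + 4)*(d)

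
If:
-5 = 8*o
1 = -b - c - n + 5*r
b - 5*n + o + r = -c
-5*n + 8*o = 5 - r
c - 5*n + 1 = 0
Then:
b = 727/192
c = -2527/192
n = -467/192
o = -5/8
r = -415/192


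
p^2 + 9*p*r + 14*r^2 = (p + 2*r)*(p + 7*r)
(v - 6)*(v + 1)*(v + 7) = v^3 + 2*v^2 - 41*v - 42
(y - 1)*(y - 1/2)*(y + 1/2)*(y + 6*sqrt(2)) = y^4 - y^3 + 6*sqrt(2)*y^3 - 6*sqrt(2)*y^2 - y^2/4 - 3*sqrt(2)*y/2 + y/4 + 3*sqrt(2)/2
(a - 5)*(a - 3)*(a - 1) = a^3 - 9*a^2 + 23*a - 15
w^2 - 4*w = w*(w - 4)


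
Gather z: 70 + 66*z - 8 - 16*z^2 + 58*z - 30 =-16*z^2 + 124*z + 32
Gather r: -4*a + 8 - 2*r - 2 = -4*a - 2*r + 6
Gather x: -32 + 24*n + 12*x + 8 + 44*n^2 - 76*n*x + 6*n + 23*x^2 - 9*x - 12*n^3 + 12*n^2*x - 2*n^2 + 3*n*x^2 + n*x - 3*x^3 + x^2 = -12*n^3 + 42*n^2 + 30*n - 3*x^3 + x^2*(3*n + 24) + x*(12*n^2 - 75*n + 3) - 24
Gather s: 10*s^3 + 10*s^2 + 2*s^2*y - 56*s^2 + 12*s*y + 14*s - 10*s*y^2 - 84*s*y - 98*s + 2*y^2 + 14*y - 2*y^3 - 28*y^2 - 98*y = 10*s^3 + s^2*(2*y - 46) + s*(-10*y^2 - 72*y - 84) - 2*y^3 - 26*y^2 - 84*y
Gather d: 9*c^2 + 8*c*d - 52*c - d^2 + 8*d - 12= 9*c^2 - 52*c - d^2 + d*(8*c + 8) - 12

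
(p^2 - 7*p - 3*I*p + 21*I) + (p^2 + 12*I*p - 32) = 2*p^2 - 7*p + 9*I*p - 32 + 21*I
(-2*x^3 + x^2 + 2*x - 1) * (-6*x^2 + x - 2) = 12*x^5 - 8*x^4 - 7*x^3 + 6*x^2 - 5*x + 2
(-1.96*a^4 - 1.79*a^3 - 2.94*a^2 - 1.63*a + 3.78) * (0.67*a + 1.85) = -1.3132*a^5 - 4.8253*a^4 - 5.2813*a^3 - 6.5311*a^2 - 0.4829*a + 6.993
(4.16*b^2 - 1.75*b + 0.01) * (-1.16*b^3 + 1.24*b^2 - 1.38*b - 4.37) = -4.8256*b^5 + 7.1884*b^4 - 7.9224*b^3 - 15.7518*b^2 + 7.6337*b - 0.0437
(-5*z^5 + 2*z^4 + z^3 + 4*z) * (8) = -40*z^5 + 16*z^4 + 8*z^3 + 32*z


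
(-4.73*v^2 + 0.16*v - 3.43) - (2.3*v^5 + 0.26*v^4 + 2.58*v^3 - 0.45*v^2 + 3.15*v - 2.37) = -2.3*v^5 - 0.26*v^4 - 2.58*v^3 - 4.28*v^2 - 2.99*v - 1.06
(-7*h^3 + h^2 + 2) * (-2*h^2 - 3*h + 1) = 14*h^5 + 19*h^4 - 10*h^3 - 3*h^2 - 6*h + 2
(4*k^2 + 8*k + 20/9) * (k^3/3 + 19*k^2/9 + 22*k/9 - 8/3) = 4*k^5/3 + 100*k^4/9 + 740*k^3/27 + 1100*k^2/81 - 1288*k/81 - 160/27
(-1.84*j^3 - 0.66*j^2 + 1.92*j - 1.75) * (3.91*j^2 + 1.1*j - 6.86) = -7.1944*j^5 - 4.6046*j^4 + 19.4036*j^3 - 0.2029*j^2 - 15.0962*j + 12.005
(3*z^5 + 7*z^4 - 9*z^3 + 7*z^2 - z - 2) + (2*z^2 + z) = 3*z^5 + 7*z^4 - 9*z^3 + 9*z^2 - 2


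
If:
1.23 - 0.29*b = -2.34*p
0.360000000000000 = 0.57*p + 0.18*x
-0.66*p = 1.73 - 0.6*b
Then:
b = 2.67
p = -0.19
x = 2.62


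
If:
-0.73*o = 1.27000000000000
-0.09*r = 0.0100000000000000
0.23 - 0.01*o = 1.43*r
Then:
No Solution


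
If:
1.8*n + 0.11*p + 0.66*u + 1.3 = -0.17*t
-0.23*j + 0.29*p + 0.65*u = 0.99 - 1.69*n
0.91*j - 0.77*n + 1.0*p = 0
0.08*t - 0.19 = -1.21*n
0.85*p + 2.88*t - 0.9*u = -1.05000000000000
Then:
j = -4.60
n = 0.33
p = 4.44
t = -2.59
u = -2.94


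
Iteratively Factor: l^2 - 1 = (l - 1)*(l + 1)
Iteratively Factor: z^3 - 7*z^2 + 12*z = (z - 4)*(z^2 - 3*z) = z*(z - 4)*(z - 3)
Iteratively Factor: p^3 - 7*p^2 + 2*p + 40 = (p + 2)*(p^2 - 9*p + 20) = (p - 5)*(p + 2)*(p - 4)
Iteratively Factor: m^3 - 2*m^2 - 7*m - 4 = (m + 1)*(m^2 - 3*m - 4) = (m - 4)*(m + 1)*(m + 1)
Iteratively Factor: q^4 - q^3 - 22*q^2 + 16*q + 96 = (q - 4)*(q^3 + 3*q^2 - 10*q - 24) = (q - 4)*(q - 3)*(q^2 + 6*q + 8) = (q - 4)*(q - 3)*(q + 2)*(q + 4)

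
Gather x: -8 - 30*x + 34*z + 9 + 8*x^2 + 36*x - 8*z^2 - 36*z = 8*x^2 + 6*x - 8*z^2 - 2*z + 1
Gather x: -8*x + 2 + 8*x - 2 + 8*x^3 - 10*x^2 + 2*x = 8*x^3 - 10*x^2 + 2*x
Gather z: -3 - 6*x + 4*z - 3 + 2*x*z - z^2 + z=-6*x - z^2 + z*(2*x + 5) - 6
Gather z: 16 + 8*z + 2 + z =9*z + 18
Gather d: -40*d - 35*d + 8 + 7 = 15 - 75*d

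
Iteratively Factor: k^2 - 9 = (k - 3)*(k + 3)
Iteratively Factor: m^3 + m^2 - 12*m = (m - 3)*(m^2 + 4*m) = m*(m - 3)*(m + 4)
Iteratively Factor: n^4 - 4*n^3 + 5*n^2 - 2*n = (n - 2)*(n^3 - 2*n^2 + n) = (n - 2)*(n - 1)*(n^2 - n) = (n - 2)*(n - 1)^2*(n)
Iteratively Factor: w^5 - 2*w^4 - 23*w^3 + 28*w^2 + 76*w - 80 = (w + 2)*(w^4 - 4*w^3 - 15*w^2 + 58*w - 40) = (w - 2)*(w + 2)*(w^3 - 2*w^2 - 19*w + 20) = (w - 5)*(w - 2)*(w + 2)*(w^2 + 3*w - 4) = (w - 5)*(w - 2)*(w - 1)*(w + 2)*(w + 4)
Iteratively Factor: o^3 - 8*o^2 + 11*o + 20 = (o - 5)*(o^2 - 3*o - 4) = (o - 5)*(o - 4)*(o + 1)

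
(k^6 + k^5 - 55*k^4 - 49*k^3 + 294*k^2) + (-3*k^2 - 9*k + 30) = k^6 + k^5 - 55*k^4 - 49*k^3 + 291*k^2 - 9*k + 30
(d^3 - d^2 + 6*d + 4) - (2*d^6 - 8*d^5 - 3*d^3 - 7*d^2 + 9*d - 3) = -2*d^6 + 8*d^5 + 4*d^3 + 6*d^2 - 3*d + 7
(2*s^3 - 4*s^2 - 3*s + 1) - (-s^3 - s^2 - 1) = 3*s^3 - 3*s^2 - 3*s + 2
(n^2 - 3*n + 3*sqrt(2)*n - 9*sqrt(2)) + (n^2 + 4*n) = 2*n^2 + n + 3*sqrt(2)*n - 9*sqrt(2)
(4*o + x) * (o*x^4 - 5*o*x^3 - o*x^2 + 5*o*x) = 4*o^2*x^4 - 20*o^2*x^3 - 4*o^2*x^2 + 20*o^2*x + o*x^5 - 5*o*x^4 - o*x^3 + 5*o*x^2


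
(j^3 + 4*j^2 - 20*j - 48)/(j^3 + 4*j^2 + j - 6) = (j^2 + 2*j - 24)/(j^2 + 2*j - 3)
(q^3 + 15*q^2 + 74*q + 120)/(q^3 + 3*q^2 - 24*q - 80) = (q^2 + 11*q + 30)/(q^2 - q - 20)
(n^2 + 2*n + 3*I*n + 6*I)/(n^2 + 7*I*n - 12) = (n + 2)/(n + 4*I)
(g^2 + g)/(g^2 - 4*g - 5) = g/(g - 5)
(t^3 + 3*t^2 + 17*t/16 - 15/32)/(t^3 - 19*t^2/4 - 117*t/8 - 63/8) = (8*t^2 + 18*t - 5)/(4*(2*t^2 - 11*t - 21))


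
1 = 1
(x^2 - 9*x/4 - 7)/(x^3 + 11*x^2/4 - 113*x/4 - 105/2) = (x - 4)/(x^2 + x - 30)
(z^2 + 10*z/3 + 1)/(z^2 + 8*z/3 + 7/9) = 3*(z + 3)/(3*z + 7)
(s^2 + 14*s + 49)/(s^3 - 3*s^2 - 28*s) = (s^2 + 14*s + 49)/(s*(s^2 - 3*s - 28))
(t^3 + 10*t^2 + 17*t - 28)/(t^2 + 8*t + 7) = (t^2 + 3*t - 4)/(t + 1)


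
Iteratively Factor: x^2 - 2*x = (x - 2)*(x)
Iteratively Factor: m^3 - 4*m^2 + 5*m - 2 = (m - 2)*(m^2 - 2*m + 1) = (m - 2)*(m - 1)*(m - 1)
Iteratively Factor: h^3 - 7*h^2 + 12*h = (h - 4)*(h^2 - 3*h) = h*(h - 4)*(h - 3)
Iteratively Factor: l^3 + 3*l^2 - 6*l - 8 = (l + 1)*(l^2 + 2*l - 8) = (l + 1)*(l + 4)*(l - 2)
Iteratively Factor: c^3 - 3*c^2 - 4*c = (c - 4)*(c^2 + c) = (c - 4)*(c + 1)*(c)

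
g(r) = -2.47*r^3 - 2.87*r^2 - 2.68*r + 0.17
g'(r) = -7.41*r^2 - 5.74*r - 2.68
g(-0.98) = 2.36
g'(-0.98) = -4.17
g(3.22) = -120.68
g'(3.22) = -97.99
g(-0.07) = 0.34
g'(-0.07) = -2.31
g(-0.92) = 2.13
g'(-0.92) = -3.67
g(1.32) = -14.05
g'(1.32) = -23.17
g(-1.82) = 10.43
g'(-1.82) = -16.78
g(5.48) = -507.18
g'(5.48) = -256.66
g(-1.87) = 11.30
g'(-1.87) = -17.86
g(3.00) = -100.39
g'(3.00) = -86.59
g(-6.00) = 446.45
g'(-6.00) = -235.00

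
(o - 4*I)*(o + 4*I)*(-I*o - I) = -I*o^3 - I*o^2 - 16*I*o - 16*I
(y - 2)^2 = y^2 - 4*y + 4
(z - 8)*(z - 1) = z^2 - 9*z + 8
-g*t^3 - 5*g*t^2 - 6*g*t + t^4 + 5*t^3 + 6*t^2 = t*(-g + t)*(t + 2)*(t + 3)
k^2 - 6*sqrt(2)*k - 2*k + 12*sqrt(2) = (k - 2)*(k - 6*sqrt(2))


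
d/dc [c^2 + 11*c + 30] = 2*c + 11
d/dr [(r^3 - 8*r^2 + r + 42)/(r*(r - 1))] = (r^4 - 2*r^3 + 7*r^2 - 84*r + 42)/(r^2*(r^2 - 2*r + 1))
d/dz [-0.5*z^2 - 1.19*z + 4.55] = -1.0*z - 1.19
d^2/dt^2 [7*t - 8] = 0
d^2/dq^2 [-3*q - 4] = 0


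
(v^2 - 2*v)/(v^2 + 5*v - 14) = v/(v + 7)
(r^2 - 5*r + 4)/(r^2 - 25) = (r^2 - 5*r + 4)/(r^2 - 25)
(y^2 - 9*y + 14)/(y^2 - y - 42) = (y - 2)/(y + 6)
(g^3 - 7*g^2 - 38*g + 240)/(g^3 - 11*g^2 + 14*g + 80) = (g + 6)/(g + 2)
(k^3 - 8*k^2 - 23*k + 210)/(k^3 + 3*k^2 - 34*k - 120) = (k - 7)/(k + 4)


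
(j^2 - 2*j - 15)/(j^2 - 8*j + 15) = (j + 3)/(j - 3)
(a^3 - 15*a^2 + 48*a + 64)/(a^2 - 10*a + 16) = (a^2 - 7*a - 8)/(a - 2)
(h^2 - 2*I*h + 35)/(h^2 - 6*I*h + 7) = (h + 5*I)/(h + I)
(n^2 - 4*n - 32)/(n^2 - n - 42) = (-n^2 + 4*n + 32)/(-n^2 + n + 42)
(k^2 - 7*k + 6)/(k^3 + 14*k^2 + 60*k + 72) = (k^2 - 7*k + 6)/(k^3 + 14*k^2 + 60*k + 72)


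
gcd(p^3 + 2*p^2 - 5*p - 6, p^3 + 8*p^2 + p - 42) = p^2 + p - 6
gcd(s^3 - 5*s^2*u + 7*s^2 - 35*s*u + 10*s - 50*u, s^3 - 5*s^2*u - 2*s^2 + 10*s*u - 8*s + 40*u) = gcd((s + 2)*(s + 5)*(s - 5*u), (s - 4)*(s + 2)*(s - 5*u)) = s^2 - 5*s*u + 2*s - 10*u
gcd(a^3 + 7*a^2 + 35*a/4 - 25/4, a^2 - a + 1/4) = a - 1/2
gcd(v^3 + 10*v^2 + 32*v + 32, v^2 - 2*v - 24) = v + 4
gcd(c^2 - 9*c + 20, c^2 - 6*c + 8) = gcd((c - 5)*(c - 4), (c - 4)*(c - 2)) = c - 4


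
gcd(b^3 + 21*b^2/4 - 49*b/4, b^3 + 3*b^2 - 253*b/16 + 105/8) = b - 7/4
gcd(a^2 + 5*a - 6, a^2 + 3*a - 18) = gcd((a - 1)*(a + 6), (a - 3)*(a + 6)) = a + 6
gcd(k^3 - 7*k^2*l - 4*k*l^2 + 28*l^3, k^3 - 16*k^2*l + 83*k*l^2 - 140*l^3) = k - 7*l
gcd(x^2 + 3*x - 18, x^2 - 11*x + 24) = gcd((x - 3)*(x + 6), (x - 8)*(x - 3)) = x - 3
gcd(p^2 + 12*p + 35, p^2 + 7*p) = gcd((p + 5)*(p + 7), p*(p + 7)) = p + 7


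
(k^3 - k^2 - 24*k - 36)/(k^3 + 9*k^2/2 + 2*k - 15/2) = 2*(k^2 - 4*k - 12)/(2*k^2 + 3*k - 5)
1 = 1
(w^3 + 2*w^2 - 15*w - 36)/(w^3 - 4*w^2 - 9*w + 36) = (w + 3)/(w - 3)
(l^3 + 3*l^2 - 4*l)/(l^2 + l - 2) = l*(l + 4)/(l + 2)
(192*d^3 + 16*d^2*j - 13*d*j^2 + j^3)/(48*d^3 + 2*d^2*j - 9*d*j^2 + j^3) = (24*d^2 + 5*d*j - j^2)/(6*d^2 + d*j - j^2)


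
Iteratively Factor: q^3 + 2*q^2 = (q + 2)*(q^2) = q*(q + 2)*(q)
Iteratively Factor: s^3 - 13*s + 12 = (s - 3)*(s^2 + 3*s - 4) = (s - 3)*(s - 1)*(s + 4)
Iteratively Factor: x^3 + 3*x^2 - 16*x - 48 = (x + 3)*(x^2 - 16) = (x - 4)*(x + 3)*(x + 4)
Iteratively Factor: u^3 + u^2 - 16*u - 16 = (u - 4)*(u^2 + 5*u + 4) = (u - 4)*(u + 4)*(u + 1)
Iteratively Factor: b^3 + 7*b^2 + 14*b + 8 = (b + 2)*(b^2 + 5*b + 4) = (b + 1)*(b + 2)*(b + 4)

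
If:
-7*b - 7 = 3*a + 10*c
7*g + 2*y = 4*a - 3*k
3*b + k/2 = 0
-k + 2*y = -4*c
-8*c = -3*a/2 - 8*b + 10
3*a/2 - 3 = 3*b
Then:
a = 180/107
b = -17/107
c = -117/107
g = -156/749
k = 102/107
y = 285/107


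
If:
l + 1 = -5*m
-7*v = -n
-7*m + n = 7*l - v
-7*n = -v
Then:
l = 1/4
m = -1/4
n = 0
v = 0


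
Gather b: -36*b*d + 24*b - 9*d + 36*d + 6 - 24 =b*(24 - 36*d) + 27*d - 18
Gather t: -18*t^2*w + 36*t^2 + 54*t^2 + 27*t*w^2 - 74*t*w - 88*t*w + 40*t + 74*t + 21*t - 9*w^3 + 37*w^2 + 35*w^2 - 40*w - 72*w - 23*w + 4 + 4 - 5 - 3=t^2*(90 - 18*w) + t*(27*w^2 - 162*w + 135) - 9*w^3 + 72*w^2 - 135*w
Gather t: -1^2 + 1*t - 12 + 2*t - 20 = 3*t - 33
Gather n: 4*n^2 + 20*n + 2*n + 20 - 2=4*n^2 + 22*n + 18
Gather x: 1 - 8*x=1 - 8*x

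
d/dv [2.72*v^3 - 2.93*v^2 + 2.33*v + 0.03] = 8.16*v^2 - 5.86*v + 2.33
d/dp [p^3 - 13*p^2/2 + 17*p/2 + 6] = 3*p^2 - 13*p + 17/2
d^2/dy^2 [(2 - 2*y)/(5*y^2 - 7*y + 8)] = 4*(-(y - 1)*(10*y - 7)^2 + 3*(5*y - 4)*(5*y^2 - 7*y + 8))/(5*y^2 - 7*y + 8)^3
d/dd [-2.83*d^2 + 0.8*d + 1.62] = 0.8 - 5.66*d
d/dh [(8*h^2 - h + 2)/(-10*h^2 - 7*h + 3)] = 11*(-6*h^2 + 8*h + 1)/(100*h^4 + 140*h^3 - 11*h^2 - 42*h + 9)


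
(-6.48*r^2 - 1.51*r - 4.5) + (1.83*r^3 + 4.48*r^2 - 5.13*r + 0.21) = 1.83*r^3 - 2.0*r^2 - 6.64*r - 4.29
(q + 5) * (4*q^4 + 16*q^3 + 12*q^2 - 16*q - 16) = 4*q^5 + 36*q^4 + 92*q^3 + 44*q^2 - 96*q - 80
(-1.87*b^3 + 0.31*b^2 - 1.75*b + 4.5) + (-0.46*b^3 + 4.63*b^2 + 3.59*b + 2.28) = -2.33*b^3 + 4.94*b^2 + 1.84*b + 6.78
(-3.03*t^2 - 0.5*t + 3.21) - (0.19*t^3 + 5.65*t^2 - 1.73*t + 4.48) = -0.19*t^3 - 8.68*t^2 + 1.23*t - 1.27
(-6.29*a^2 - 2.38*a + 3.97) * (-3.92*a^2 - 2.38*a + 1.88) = 24.6568*a^4 + 24.2998*a^3 - 21.7232*a^2 - 13.923*a + 7.4636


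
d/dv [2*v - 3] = 2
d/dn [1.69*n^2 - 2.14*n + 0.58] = 3.38*n - 2.14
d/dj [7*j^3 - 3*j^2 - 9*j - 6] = 21*j^2 - 6*j - 9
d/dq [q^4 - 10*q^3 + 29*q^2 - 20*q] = 4*q^3 - 30*q^2 + 58*q - 20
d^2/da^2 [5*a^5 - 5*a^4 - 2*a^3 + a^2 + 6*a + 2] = 100*a^3 - 60*a^2 - 12*a + 2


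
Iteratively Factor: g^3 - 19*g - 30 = (g - 5)*(g^2 + 5*g + 6) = (g - 5)*(g + 3)*(g + 2)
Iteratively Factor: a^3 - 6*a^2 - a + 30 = (a + 2)*(a^2 - 8*a + 15) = (a - 5)*(a + 2)*(a - 3)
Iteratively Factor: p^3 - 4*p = (p + 2)*(p^2 - 2*p) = p*(p + 2)*(p - 2)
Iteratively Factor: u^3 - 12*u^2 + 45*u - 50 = (u - 2)*(u^2 - 10*u + 25) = (u - 5)*(u - 2)*(u - 5)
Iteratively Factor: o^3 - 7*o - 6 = (o + 1)*(o^2 - o - 6) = (o + 1)*(o + 2)*(o - 3)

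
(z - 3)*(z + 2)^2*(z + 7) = z^4 + 8*z^3 - z^2 - 68*z - 84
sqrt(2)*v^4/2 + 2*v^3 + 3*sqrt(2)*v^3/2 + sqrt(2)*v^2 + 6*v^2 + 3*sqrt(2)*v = v*(v + 3)*(v + sqrt(2))*(sqrt(2)*v/2 + 1)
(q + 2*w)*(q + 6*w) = q^2 + 8*q*w + 12*w^2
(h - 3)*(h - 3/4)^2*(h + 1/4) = h^4 - 17*h^3/4 + 63*h^2/16 - 27*h/64 - 27/64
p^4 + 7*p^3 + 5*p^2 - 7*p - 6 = (p - 1)*(p + 1)^2*(p + 6)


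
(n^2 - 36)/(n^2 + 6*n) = (n - 6)/n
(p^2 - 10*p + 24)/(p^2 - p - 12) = (p - 6)/(p + 3)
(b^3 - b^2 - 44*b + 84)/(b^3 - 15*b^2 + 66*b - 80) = (b^2 + b - 42)/(b^2 - 13*b + 40)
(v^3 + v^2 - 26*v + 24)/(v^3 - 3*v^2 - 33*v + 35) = (v^2 + 2*v - 24)/(v^2 - 2*v - 35)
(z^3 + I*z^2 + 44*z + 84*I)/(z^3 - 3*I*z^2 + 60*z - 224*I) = (z^2 + 8*I*z - 12)/(z^2 + 4*I*z + 32)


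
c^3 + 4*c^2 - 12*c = c*(c - 2)*(c + 6)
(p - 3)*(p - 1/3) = p^2 - 10*p/3 + 1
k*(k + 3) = k^2 + 3*k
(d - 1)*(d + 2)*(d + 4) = d^3 + 5*d^2 + 2*d - 8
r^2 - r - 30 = (r - 6)*(r + 5)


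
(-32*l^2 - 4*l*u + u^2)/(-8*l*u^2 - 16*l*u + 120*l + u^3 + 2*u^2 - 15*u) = (4*l + u)/(u^2 + 2*u - 15)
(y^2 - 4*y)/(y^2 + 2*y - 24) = y/(y + 6)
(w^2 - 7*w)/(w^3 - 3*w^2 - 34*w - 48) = w*(7 - w)/(-w^3 + 3*w^2 + 34*w + 48)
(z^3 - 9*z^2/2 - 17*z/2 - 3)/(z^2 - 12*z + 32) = (2*z^3 - 9*z^2 - 17*z - 6)/(2*(z^2 - 12*z + 32))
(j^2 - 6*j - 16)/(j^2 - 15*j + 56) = (j + 2)/(j - 7)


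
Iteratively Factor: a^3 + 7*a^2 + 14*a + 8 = (a + 4)*(a^2 + 3*a + 2) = (a + 1)*(a + 4)*(a + 2)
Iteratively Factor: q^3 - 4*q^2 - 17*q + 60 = (q - 5)*(q^2 + q - 12) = (q - 5)*(q - 3)*(q + 4)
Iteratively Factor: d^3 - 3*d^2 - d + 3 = (d + 1)*(d^2 - 4*d + 3) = (d - 3)*(d + 1)*(d - 1)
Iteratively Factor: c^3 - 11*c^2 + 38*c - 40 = (c - 2)*(c^2 - 9*c + 20) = (c - 4)*(c - 2)*(c - 5)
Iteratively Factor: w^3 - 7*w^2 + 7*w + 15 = (w + 1)*(w^2 - 8*w + 15) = (w - 5)*(w + 1)*(w - 3)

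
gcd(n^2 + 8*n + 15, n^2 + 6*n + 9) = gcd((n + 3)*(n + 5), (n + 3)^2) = n + 3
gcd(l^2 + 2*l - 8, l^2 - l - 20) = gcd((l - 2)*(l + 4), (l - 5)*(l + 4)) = l + 4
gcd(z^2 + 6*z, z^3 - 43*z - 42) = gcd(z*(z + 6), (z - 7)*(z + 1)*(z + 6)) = z + 6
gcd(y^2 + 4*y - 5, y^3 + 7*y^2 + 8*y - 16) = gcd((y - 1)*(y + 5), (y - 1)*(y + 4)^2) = y - 1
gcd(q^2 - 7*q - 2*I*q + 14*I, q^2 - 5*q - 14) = q - 7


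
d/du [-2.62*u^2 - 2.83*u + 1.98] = -5.24*u - 2.83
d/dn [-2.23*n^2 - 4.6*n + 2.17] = -4.46*n - 4.6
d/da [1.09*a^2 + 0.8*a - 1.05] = 2.18*a + 0.8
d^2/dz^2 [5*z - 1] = 0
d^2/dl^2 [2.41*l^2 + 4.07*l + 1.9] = 4.82000000000000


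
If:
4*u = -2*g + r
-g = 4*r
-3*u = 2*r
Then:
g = 0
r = 0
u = 0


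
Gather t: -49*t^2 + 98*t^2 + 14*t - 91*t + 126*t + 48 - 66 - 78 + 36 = 49*t^2 + 49*t - 60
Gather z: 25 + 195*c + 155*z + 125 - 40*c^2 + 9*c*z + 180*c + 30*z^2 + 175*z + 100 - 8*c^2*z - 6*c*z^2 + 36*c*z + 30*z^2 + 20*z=-40*c^2 + 375*c + z^2*(60 - 6*c) + z*(-8*c^2 + 45*c + 350) + 250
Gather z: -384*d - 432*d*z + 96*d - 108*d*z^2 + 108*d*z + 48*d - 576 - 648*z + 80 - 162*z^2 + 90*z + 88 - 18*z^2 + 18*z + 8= -240*d + z^2*(-108*d - 180) + z*(-324*d - 540) - 400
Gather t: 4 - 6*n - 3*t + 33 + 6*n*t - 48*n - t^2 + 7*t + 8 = -54*n - t^2 + t*(6*n + 4) + 45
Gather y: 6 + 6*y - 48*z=6*y - 48*z + 6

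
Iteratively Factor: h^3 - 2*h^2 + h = (h - 1)*(h^2 - h) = (h - 1)^2*(h)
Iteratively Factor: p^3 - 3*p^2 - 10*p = (p)*(p^2 - 3*p - 10) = p*(p - 5)*(p + 2)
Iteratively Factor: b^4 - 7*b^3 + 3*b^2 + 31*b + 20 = (b - 5)*(b^3 - 2*b^2 - 7*b - 4) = (b - 5)*(b - 4)*(b^2 + 2*b + 1) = (b - 5)*(b - 4)*(b + 1)*(b + 1)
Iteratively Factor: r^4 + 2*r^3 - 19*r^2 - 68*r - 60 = (r + 3)*(r^3 - r^2 - 16*r - 20) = (r - 5)*(r + 3)*(r^2 + 4*r + 4) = (r - 5)*(r + 2)*(r + 3)*(r + 2)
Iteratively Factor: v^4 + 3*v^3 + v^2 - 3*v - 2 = (v + 1)*(v^3 + 2*v^2 - v - 2) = (v + 1)^2*(v^2 + v - 2) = (v + 1)^2*(v + 2)*(v - 1)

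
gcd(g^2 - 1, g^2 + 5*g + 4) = g + 1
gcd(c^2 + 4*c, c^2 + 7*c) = c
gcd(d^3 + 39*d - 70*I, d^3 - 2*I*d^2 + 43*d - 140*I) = d^2 + 2*I*d + 35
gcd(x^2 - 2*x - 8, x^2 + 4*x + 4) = x + 2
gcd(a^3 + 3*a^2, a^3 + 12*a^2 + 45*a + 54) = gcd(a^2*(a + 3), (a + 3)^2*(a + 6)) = a + 3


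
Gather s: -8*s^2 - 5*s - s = -8*s^2 - 6*s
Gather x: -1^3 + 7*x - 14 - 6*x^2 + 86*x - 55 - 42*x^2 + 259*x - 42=-48*x^2 + 352*x - 112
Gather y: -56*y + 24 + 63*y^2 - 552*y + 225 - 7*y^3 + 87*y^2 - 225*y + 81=-7*y^3 + 150*y^2 - 833*y + 330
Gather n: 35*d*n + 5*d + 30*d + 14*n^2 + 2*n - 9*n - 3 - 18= 35*d + 14*n^2 + n*(35*d - 7) - 21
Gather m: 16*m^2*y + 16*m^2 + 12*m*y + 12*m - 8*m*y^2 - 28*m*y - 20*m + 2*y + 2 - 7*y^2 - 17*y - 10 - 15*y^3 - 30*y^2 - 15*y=m^2*(16*y + 16) + m*(-8*y^2 - 16*y - 8) - 15*y^3 - 37*y^2 - 30*y - 8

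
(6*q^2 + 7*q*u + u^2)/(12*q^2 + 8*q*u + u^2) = (q + u)/(2*q + u)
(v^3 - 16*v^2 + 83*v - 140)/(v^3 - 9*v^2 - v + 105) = (v - 4)/(v + 3)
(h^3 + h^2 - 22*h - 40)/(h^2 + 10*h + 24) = (h^2 - 3*h - 10)/(h + 6)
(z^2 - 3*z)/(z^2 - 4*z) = (z - 3)/(z - 4)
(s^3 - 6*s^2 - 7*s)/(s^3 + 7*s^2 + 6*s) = (s - 7)/(s + 6)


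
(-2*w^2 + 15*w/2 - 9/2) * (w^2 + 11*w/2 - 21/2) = -2*w^4 - 7*w^3/2 + 231*w^2/4 - 207*w/2 + 189/4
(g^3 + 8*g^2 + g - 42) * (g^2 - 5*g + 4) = g^5 + 3*g^4 - 35*g^3 - 15*g^2 + 214*g - 168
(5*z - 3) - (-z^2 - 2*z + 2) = z^2 + 7*z - 5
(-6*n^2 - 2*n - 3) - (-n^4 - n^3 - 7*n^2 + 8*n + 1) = n^4 + n^3 + n^2 - 10*n - 4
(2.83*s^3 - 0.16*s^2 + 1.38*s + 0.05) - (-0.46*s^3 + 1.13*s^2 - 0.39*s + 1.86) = 3.29*s^3 - 1.29*s^2 + 1.77*s - 1.81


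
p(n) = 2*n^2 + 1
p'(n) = 4*n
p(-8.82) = 156.58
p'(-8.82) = -35.28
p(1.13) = 3.55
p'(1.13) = 4.52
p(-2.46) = 13.10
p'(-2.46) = -9.84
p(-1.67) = 6.58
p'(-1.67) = -6.68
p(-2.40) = 12.52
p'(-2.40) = -9.60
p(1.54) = 5.74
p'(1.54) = 6.16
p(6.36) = 81.90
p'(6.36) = 25.44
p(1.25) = 4.12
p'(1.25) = 5.00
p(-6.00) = 73.00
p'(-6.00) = -24.00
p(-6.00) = 73.00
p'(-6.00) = -24.00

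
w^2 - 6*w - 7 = (w - 7)*(w + 1)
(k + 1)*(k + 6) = k^2 + 7*k + 6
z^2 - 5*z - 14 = (z - 7)*(z + 2)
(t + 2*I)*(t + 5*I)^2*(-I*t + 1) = -I*t^4 + 13*t^3 + 57*I*t^2 - 95*t - 50*I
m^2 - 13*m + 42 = (m - 7)*(m - 6)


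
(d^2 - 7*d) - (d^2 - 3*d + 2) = -4*d - 2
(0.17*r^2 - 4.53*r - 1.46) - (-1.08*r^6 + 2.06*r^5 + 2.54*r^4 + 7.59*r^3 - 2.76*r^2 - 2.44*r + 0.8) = 1.08*r^6 - 2.06*r^5 - 2.54*r^4 - 7.59*r^3 + 2.93*r^2 - 2.09*r - 2.26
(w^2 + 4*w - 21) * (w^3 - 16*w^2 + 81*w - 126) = w^5 - 12*w^4 - 4*w^3 + 534*w^2 - 2205*w + 2646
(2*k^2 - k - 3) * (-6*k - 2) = -12*k^3 + 2*k^2 + 20*k + 6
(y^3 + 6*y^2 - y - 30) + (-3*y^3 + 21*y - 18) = -2*y^3 + 6*y^2 + 20*y - 48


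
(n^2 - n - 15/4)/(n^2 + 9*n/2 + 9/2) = (n - 5/2)/(n + 3)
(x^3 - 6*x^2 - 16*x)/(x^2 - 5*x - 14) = x*(x - 8)/(x - 7)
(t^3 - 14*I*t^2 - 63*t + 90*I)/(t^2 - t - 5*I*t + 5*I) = (t^2 - 9*I*t - 18)/(t - 1)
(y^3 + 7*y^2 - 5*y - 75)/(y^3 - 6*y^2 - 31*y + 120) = (y + 5)/(y - 8)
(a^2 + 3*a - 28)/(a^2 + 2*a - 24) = (a + 7)/(a + 6)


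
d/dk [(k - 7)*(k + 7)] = 2*k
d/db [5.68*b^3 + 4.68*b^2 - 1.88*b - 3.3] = 17.04*b^2 + 9.36*b - 1.88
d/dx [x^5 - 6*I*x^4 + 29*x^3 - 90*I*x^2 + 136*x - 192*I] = 5*x^4 - 24*I*x^3 + 87*x^2 - 180*I*x + 136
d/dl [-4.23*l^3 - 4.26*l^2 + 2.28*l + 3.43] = -12.69*l^2 - 8.52*l + 2.28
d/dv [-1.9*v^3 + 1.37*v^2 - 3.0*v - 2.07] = -5.7*v^2 + 2.74*v - 3.0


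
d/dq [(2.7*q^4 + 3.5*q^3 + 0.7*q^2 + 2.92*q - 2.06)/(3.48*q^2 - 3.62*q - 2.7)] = (18.792*q^5 - 17.142*q^4 - 54.5*q^3 - 41.0456*q^2 + 10.5576*q - 15.3412)/(12.1104*q^4 - 25.1952*q^3 - 5.6876*q^2 + 19.548*q + 7.29)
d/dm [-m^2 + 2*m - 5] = 2 - 2*m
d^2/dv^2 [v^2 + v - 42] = 2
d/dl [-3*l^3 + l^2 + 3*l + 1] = -9*l^2 + 2*l + 3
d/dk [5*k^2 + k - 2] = 10*k + 1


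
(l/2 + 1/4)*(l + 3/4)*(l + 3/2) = l^3/2 + 11*l^2/8 + 9*l/8 + 9/32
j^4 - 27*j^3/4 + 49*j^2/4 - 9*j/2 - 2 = (j - 4)*(j - 2)*(j - 1)*(j + 1/4)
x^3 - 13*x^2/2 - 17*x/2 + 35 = (x - 7)*(x - 2)*(x + 5/2)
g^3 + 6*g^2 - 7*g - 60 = (g - 3)*(g + 4)*(g + 5)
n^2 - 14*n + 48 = (n - 8)*(n - 6)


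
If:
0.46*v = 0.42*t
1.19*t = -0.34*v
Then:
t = 0.00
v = 0.00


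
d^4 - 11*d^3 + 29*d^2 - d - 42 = (d - 7)*(d - 3)*(d - 2)*(d + 1)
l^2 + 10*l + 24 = (l + 4)*(l + 6)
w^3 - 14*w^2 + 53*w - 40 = (w - 8)*(w - 5)*(w - 1)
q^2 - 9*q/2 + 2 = (q - 4)*(q - 1/2)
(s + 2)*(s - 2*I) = s^2 + 2*s - 2*I*s - 4*I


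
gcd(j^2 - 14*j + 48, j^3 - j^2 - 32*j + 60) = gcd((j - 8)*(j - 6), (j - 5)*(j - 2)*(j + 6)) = 1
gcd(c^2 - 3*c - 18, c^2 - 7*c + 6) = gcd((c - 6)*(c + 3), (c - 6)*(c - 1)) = c - 6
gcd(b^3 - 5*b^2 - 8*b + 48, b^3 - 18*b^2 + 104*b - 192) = b - 4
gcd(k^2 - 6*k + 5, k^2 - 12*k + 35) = k - 5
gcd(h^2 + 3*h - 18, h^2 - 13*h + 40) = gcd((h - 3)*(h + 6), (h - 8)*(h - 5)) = 1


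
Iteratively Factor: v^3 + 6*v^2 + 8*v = (v)*(v^2 + 6*v + 8) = v*(v + 2)*(v + 4)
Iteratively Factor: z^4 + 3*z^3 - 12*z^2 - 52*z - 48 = (z + 2)*(z^3 + z^2 - 14*z - 24) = (z + 2)*(z + 3)*(z^2 - 2*z - 8) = (z - 4)*(z + 2)*(z + 3)*(z + 2)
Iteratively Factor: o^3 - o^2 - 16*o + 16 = (o + 4)*(o^2 - 5*o + 4) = (o - 1)*(o + 4)*(o - 4)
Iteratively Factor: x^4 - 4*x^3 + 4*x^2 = (x)*(x^3 - 4*x^2 + 4*x) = x*(x - 2)*(x^2 - 2*x) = x^2*(x - 2)*(x - 2)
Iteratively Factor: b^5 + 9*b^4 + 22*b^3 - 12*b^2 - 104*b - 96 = (b + 4)*(b^4 + 5*b^3 + 2*b^2 - 20*b - 24) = (b + 3)*(b + 4)*(b^3 + 2*b^2 - 4*b - 8) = (b - 2)*(b + 3)*(b + 4)*(b^2 + 4*b + 4) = (b - 2)*(b + 2)*(b + 3)*(b + 4)*(b + 2)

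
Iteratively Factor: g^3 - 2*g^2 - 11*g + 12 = (g - 1)*(g^2 - g - 12) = (g - 4)*(g - 1)*(g + 3)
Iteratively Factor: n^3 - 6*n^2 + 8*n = (n)*(n^2 - 6*n + 8) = n*(n - 4)*(n - 2)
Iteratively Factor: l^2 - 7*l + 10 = (l - 2)*(l - 5)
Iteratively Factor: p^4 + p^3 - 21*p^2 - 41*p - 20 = (p + 1)*(p^3 - 21*p - 20) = (p + 1)*(p + 4)*(p^2 - 4*p - 5) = (p + 1)^2*(p + 4)*(p - 5)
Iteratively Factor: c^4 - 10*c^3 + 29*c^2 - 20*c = (c - 4)*(c^3 - 6*c^2 + 5*c) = c*(c - 4)*(c^2 - 6*c + 5) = c*(c - 5)*(c - 4)*(c - 1)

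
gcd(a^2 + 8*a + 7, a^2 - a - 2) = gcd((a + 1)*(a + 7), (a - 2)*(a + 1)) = a + 1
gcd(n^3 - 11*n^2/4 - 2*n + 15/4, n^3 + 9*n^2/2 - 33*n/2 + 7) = 1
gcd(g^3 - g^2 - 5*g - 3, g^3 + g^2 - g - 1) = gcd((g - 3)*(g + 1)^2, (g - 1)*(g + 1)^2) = g^2 + 2*g + 1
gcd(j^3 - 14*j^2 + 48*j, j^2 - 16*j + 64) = j - 8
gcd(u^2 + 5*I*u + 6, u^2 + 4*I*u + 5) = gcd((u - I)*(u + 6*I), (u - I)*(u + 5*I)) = u - I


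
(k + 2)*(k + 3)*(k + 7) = k^3 + 12*k^2 + 41*k + 42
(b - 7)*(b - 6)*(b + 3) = b^3 - 10*b^2 + 3*b + 126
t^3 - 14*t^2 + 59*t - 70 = (t - 7)*(t - 5)*(t - 2)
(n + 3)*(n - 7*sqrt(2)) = n^2 - 7*sqrt(2)*n + 3*n - 21*sqrt(2)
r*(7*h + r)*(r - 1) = 7*h*r^2 - 7*h*r + r^3 - r^2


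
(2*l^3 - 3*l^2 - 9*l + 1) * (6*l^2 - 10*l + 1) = 12*l^5 - 38*l^4 - 22*l^3 + 93*l^2 - 19*l + 1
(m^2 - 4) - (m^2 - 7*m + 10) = 7*m - 14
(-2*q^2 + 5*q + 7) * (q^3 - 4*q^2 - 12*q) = -2*q^5 + 13*q^4 + 11*q^3 - 88*q^2 - 84*q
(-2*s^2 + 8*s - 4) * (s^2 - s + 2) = -2*s^4 + 10*s^3 - 16*s^2 + 20*s - 8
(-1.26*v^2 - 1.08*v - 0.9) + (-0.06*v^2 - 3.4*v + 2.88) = -1.32*v^2 - 4.48*v + 1.98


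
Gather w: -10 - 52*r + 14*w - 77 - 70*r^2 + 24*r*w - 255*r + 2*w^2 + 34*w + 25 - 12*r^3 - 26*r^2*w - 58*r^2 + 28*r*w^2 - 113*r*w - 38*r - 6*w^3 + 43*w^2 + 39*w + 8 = -12*r^3 - 128*r^2 - 345*r - 6*w^3 + w^2*(28*r + 45) + w*(-26*r^2 - 89*r + 87) - 54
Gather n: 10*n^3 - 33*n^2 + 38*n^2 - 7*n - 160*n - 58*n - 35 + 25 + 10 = 10*n^3 + 5*n^2 - 225*n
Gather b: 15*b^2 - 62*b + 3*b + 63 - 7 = 15*b^2 - 59*b + 56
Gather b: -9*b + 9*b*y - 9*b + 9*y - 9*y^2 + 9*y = b*(9*y - 18) - 9*y^2 + 18*y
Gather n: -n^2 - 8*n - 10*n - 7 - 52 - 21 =-n^2 - 18*n - 80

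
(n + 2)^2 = n^2 + 4*n + 4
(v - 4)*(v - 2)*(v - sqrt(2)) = v^3 - 6*v^2 - sqrt(2)*v^2 + 8*v + 6*sqrt(2)*v - 8*sqrt(2)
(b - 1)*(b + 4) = b^2 + 3*b - 4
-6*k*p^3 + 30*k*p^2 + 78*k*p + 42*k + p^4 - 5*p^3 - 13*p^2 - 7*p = (-6*k + p)*(p - 7)*(p + 1)^2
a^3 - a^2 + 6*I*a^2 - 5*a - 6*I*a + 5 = (a - 1)*(a + I)*(a + 5*I)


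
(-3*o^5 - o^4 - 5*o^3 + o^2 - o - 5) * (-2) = 6*o^5 + 2*o^4 + 10*o^3 - 2*o^2 + 2*o + 10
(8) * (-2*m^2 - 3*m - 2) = -16*m^2 - 24*m - 16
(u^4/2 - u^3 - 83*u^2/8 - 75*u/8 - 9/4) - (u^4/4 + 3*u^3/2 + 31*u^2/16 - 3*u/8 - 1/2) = u^4/4 - 5*u^3/2 - 197*u^2/16 - 9*u - 7/4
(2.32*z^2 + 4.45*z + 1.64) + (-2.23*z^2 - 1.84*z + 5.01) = 0.0899999999999999*z^2 + 2.61*z + 6.65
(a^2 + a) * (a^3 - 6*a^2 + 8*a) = a^5 - 5*a^4 + 2*a^3 + 8*a^2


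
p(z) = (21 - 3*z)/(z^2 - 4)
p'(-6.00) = 0.36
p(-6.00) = 1.22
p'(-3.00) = 6.60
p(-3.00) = 6.00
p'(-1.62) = 46.46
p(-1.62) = -18.80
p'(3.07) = -3.01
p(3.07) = 2.17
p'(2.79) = -5.71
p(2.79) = 3.34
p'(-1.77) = 127.34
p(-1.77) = -30.34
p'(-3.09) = 5.54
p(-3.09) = 5.46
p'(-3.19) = 4.63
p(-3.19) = 4.95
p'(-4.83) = 0.76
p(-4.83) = 1.84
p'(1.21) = -5.35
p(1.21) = -6.85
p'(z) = -2*z*(21 - 3*z)/(z^2 - 4)^2 - 3/(z^2 - 4) = 3*(-z^2 + 2*z*(z - 7) + 4)/(z^2 - 4)^2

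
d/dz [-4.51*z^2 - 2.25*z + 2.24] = -9.02*z - 2.25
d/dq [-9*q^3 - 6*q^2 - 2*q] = -27*q^2 - 12*q - 2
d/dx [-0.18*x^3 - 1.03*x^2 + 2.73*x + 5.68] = -0.54*x^2 - 2.06*x + 2.73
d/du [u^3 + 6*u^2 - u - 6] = 3*u^2 + 12*u - 1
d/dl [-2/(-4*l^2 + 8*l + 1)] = 16*(1 - l)/(-4*l^2 + 8*l + 1)^2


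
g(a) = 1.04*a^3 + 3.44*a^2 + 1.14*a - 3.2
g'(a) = 3.12*a^2 + 6.88*a + 1.14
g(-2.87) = -2.72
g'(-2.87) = 7.09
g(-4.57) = -35.83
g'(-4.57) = 34.86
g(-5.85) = -100.35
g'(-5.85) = 67.67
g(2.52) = 38.16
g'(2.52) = 38.29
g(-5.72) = -91.80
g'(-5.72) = 63.87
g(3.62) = 95.34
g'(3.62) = 66.93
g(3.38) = 80.11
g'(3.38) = 60.04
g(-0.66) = -2.75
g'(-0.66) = -2.04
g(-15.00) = -2756.30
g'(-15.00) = 599.94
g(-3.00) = -3.74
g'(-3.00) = 8.58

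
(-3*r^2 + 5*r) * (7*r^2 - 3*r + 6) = -21*r^4 + 44*r^3 - 33*r^2 + 30*r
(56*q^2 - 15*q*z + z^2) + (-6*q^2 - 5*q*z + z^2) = 50*q^2 - 20*q*z + 2*z^2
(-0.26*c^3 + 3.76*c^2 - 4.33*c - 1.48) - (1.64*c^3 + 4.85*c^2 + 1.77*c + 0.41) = -1.9*c^3 - 1.09*c^2 - 6.1*c - 1.89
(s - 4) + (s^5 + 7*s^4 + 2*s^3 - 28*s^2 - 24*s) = s^5 + 7*s^4 + 2*s^3 - 28*s^2 - 23*s - 4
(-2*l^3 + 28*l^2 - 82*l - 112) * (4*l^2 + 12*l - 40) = -8*l^5 + 88*l^4 + 88*l^3 - 2552*l^2 + 1936*l + 4480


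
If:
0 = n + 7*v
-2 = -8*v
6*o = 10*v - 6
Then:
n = -7/4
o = -7/12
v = 1/4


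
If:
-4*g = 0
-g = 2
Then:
No Solution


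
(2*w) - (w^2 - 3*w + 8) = -w^2 + 5*w - 8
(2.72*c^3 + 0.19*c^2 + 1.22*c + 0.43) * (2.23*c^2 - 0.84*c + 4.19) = 6.0656*c^5 - 1.8611*c^4 + 13.9578*c^3 + 0.7302*c^2 + 4.7506*c + 1.8017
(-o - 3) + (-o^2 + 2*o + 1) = -o^2 + o - 2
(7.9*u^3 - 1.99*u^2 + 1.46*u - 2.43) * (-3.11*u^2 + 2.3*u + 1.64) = -24.569*u^5 + 24.3589*u^4 + 3.8384*u^3 + 7.6517*u^2 - 3.1946*u - 3.9852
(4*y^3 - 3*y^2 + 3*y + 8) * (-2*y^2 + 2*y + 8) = -8*y^5 + 14*y^4 + 20*y^3 - 34*y^2 + 40*y + 64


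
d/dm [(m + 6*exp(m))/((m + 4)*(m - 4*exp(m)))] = ((m + 4)*(m - 4*exp(m))*(6*exp(m) + 1) + (m + 4)*(m + 6*exp(m))*(4*exp(m) - 1) - (m - 4*exp(m))*(m + 6*exp(m)))/((m + 4)^2*(m - 4*exp(m))^2)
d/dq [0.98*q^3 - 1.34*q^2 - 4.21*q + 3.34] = 2.94*q^2 - 2.68*q - 4.21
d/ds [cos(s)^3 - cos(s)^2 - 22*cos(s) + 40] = (-3*cos(s)^2 + 2*cos(s) + 22)*sin(s)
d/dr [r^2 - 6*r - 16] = 2*r - 6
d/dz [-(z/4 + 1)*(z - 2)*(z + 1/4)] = -3*z^2/4 - 9*z/8 + 15/8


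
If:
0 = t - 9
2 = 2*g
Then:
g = 1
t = 9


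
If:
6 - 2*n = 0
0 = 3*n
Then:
No Solution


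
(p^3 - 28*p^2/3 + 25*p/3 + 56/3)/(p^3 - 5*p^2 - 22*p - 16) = (p - 7/3)/(p + 2)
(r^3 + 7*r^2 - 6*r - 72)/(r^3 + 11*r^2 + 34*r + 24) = (r - 3)/(r + 1)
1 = 1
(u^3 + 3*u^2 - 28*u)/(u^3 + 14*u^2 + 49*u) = (u - 4)/(u + 7)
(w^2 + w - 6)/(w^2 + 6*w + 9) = (w - 2)/(w + 3)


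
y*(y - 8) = y^2 - 8*y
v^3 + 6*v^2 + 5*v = v*(v + 1)*(v + 5)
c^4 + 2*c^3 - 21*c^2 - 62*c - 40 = (c - 5)*(c + 1)*(c + 2)*(c + 4)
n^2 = n^2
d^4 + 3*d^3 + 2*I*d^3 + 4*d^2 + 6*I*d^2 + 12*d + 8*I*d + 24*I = (d + 3)*(d - 2*I)*(d + 2*I)^2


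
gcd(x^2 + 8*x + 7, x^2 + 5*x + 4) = x + 1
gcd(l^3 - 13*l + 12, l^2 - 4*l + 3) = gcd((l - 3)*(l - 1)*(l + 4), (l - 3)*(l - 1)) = l^2 - 4*l + 3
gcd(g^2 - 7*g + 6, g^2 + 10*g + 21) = 1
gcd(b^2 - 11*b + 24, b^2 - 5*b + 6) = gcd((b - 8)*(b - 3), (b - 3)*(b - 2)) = b - 3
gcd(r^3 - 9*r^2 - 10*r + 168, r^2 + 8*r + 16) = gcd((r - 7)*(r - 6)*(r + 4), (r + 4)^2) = r + 4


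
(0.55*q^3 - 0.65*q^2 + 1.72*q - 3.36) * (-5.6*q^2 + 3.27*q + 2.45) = -3.08*q^5 + 5.4385*q^4 - 10.41*q^3 + 22.8479*q^2 - 6.7732*q - 8.232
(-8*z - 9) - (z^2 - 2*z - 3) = -z^2 - 6*z - 6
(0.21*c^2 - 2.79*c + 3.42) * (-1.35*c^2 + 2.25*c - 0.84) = -0.2835*c^4 + 4.239*c^3 - 11.0709*c^2 + 10.0386*c - 2.8728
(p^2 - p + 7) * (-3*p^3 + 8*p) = -3*p^5 + 3*p^4 - 13*p^3 - 8*p^2 + 56*p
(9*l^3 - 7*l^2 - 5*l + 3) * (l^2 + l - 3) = 9*l^5 + 2*l^4 - 39*l^3 + 19*l^2 + 18*l - 9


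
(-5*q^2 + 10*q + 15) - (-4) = -5*q^2 + 10*q + 19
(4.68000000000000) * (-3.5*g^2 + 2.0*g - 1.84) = -16.38*g^2 + 9.36*g - 8.6112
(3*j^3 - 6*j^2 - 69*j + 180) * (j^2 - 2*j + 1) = 3*j^5 - 12*j^4 - 54*j^3 + 312*j^2 - 429*j + 180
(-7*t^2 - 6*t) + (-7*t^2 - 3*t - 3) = -14*t^2 - 9*t - 3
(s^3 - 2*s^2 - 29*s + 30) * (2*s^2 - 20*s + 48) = 2*s^5 - 24*s^4 + 30*s^3 + 544*s^2 - 1992*s + 1440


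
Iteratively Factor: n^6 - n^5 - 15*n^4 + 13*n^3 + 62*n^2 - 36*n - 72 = (n + 2)*(n^5 - 3*n^4 - 9*n^3 + 31*n^2 - 36) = (n + 1)*(n + 2)*(n^4 - 4*n^3 - 5*n^2 + 36*n - 36) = (n - 3)*(n + 1)*(n + 2)*(n^3 - n^2 - 8*n + 12) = (n - 3)*(n - 2)*(n + 1)*(n + 2)*(n^2 + n - 6) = (n - 3)*(n - 2)*(n + 1)*(n + 2)*(n + 3)*(n - 2)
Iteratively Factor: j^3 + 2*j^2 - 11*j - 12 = (j - 3)*(j^2 + 5*j + 4) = (j - 3)*(j + 4)*(j + 1)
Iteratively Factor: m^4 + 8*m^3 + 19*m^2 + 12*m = (m + 3)*(m^3 + 5*m^2 + 4*m) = m*(m + 3)*(m^2 + 5*m + 4) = m*(m + 3)*(m + 4)*(m + 1)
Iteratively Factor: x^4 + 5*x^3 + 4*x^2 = (x + 1)*(x^3 + 4*x^2) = x*(x + 1)*(x^2 + 4*x) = x*(x + 1)*(x + 4)*(x)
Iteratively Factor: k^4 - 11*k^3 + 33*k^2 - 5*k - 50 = (k + 1)*(k^3 - 12*k^2 + 45*k - 50) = (k - 2)*(k + 1)*(k^2 - 10*k + 25) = (k - 5)*(k - 2)*(k + 1)*(k - 5)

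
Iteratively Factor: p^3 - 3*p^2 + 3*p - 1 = (p - 1)*(p^2 - 2*p + 1) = (p - 1)^2*(p - 1)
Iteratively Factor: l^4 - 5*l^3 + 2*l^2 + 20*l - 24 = (l + 2)*(l^3 - 7*l^2 + 16*l - 12) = (l - 2)*(l + 2)*(l^2 - 5*l + 6) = (l - 3)*(l - 2)*(l + 2)*(l - 2)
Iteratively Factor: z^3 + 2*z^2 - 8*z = (z + 4)*(z^2 - 2*z) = (z - 2)*(z + 4)*(z)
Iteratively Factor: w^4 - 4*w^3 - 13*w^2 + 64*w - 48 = (w + 4)*(w^3 - 8*w^2 + 19*w - 12) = (w - 1)*(w + 4)*(w^2 - 7*w + 12) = (w - 4)*(w - 1)*(w + 4)*(w - 3)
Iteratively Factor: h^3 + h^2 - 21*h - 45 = (h + 3)*(h^2 - 2*h - 15) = (h + 3)^2*(h - 5)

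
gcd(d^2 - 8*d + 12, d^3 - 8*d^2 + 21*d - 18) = d - 2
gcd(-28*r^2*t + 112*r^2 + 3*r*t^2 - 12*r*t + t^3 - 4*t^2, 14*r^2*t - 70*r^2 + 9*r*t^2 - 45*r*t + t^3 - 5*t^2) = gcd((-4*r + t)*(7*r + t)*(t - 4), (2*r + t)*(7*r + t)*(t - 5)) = 7*r + t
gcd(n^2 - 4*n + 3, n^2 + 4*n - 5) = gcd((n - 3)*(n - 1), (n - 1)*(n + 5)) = n - 1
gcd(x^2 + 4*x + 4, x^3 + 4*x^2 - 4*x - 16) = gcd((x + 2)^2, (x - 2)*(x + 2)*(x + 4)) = x + 2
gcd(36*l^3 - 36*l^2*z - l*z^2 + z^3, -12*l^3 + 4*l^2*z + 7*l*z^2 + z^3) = -6*l^2 + 5*l*z + z^2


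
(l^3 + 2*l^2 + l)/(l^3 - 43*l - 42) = l*(l + 1)/(l^2 - l - 42)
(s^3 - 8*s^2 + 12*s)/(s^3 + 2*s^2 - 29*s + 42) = s*(s - 6)/(s^2 + 4*s - 21)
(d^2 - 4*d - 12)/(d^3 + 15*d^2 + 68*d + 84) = (d - 6)/(d^2 + 13*d + 42)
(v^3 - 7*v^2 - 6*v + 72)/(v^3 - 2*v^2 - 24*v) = (v^2 - v - 12)/(v*(v + 4))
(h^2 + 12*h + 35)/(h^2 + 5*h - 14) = (h + 5)/(h - 2)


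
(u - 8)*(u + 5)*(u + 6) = u^3 + 3*u^2 - 58*u - 240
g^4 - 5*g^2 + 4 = (g - 2)*(g - 1)*(g + 1)*(g + 2)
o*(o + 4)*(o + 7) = o^3 + 11*o^2 + 28*o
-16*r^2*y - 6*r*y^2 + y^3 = y*(-8*r + y)*(2*r + y)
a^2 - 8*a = a*(a - 8)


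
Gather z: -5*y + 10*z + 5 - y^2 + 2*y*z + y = -y^2 - 4*y + z*(2*y + 10) + 5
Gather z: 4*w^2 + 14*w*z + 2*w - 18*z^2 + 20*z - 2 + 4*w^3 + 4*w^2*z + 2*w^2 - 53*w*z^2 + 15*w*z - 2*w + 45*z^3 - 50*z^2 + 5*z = 4*w^3 + 6*w^2 + 45*z^3 + z^2*(-53*w - 68) + z*(4*w^2 + 29*w + 25) - 2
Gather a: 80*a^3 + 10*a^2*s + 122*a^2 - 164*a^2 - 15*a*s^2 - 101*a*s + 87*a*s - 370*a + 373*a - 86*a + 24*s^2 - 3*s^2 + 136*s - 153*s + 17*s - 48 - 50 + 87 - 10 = 80*a^3 + a^2*(10*s - 42) + a*(-15*s^2 - 14*s - 83) + 21*s^2 - 21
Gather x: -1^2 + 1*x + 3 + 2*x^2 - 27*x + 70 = 2*x^2 - 26*x + 72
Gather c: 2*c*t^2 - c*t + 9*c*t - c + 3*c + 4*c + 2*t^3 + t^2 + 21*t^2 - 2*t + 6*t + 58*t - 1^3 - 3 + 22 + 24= c*(2*t^2 + 8*t + 6) + 2*t^3 + 22*t^2 + 62*t + 42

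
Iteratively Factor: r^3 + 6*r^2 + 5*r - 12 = (r + 3)*(r^2 + 3*r - 4) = (r - 1)*(r + 3)*(r + 4)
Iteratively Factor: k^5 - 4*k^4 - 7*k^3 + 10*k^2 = (k + 2)*(k^4 - 6*k^3 + 5*k^2) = (k - 5)*(k + 2)*(k^3 - k^2) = k*(k - 5)*(k + 2)*(k^2 - k) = k*(k - 5)*(k - 1)*(k + 2)*(k)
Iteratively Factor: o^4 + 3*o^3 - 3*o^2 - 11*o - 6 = (o + 1)*(o^3 + 2*o^2 - 5*o - 6) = (o + 1)*(o + 3)*(o^2 - o - 2) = (o + 1)^2*(o + 3)*(o - 2)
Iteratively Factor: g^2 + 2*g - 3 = (g - 1)*(g + 3)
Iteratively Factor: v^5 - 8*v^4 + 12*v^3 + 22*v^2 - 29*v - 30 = (v - 2)*(v^4 - 6*v^3 + 22*v + 15) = (v - 3)*(v - 2)*(v^3 - 3*v^2 - 9*v - 5) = (v - 5)*(v - 3)*(v - 2)*(v^2 + 2*v + 1) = (v - 5)*(v - 3)*(v - 2)*(v + 1)*(v + 1)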